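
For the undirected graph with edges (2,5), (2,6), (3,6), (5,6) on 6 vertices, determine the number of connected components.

Step 1: Build adjacency list from edges:
  1: (none)
  2: 5, 6
  3: 6
  4: (none)
  5: 2, 6
  6: 2, 3, 5

Step 2: Run BFS/DFS from vertex 1:
  Visited: {1}
  Reached 1 of 6 vertices

Step 3: Only 1 of 6 vertices reached. Graph is disconnected.
Connected components: {1}, {2, 3, 5, 6}, {4}
Number of connected components: 3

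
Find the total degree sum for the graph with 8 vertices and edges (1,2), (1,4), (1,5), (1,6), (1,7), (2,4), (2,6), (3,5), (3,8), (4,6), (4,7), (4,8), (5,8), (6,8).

Step 1: Count edges incident to each vertex:
  deg(1) = 5 (neighbors: 2, 4, 5, 6, 7)
  deg(2) = 3 (neighbors: 1, 4, 6)
  deg(3) = 2 (neighbors: 5, 8)
  deg(4) = 5 (neighbors: 1, 2, 6, 7, 8)
  deg(5) = 3 (neighbors: 1, 3, 8)
  deg(6) = 4 (neighbors: 1, 2, 4, 8)
  deg(7) = 2 (neighbors: 1, 4)
  deg(8) = 4 (neighbors: 3, 4, 5, 6)

Step 2: Sum all degrees:
  5 + 3 + 2 + 5 + 3 + 4 + 2 + 4 = 28

Verification: sum of degrees = 2 * |E| = 2 * 14 = 28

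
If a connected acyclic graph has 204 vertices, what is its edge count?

A tree on n vertices always has exactly n - 1 edges.
For n = 204: edges = 204 - 1 = 203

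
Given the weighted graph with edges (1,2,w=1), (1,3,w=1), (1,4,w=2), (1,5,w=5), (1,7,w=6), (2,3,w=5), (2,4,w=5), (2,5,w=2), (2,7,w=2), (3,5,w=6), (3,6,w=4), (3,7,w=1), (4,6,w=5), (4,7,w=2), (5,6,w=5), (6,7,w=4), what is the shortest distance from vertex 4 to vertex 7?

Step 1: Build adjacency list with weights:
  1: 2(w=1), 3(w=1), 4(w=2), 5(w=5), 7(w=6)
  2: 1(w=1), 3(w=5), 4(w=5), 5(w=2), 7(w=2)
  3: 1(w=1), 2(w=5), 5(w=6), 6(w=4), 7(w=1)
  4: 1(w=2), 2(w=5), 6(w=5), 7(w=2)
  5: 1(w=5), 2(w=2), 3(w=6), 6(w=5)
  6: 3(w=4), 4(w=5), 5(w=5), 7(w=4)
  7: 1(w=6), 2(w=2), 3(w=1), 4(w=2), 6(w=4)

Step 2: Apply Dijkstra's algorithm from vertex 4:
  Visit vertex 4 (distance=0)
    Update dist[1] = 2
    Update dist[2] = 5
    Update dist[6] = 5
    Update dist[7] = 2
  Visit vertex 1 (distance=2)
    Update dist[2] = 3
    Update dist[3] = 3
    Update dist[5] = 7
  Visit vertex 7 (distance=2)

Step 3: Shortest path: 4 -> 7
Total weight: 2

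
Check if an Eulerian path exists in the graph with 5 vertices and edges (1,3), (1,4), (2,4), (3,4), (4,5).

Step 1: Find the degree of each vertex:
  deg(1) = 2
  deg(2) = 1
  deg(3) = 2
  deg(4) = 4
  deg(5) = 1

Step 2: Count vertices with odd degree:
  Odd-degree vertices: 2, 5 (2 total)

Step 3: Apply Euler's theorem:
  - Eulerian circuit exists iff graph is connected and all vertices have even degree
  - Eulerian path exists iff graph is connected and has 0 or 2 odd-degree vertices

Graph is connected with exactly 2 odd-degree vertices (2, 5).
Eulerian path exists (starting and ending at the odd-degree vertices), but no Eulerian circuit.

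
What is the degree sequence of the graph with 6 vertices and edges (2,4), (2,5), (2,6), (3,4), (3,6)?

Step 1: Count edges incident to each vertex:
  deg(1) = 0 (neighbors: none)
  deg(2) = 3 (neighbors: 4, 5, 6)
  deg(3) = 2 (neighbors: 4, 6)
  deg(4) = 2 (neighbors: 2, 3)
  deg(5) = 1 (neighbors: 2)
  deg(6) = 2 (neighbors: 2, 3)

Step 2: Sort degrees in non-increasing order:
  Degrees: [0, 3, 2, 2, 1, 2] -> sorted: [3, 2, 2, 2, 1, 0]

Degree sequence: [3, 2, 2, 2, 1, 0]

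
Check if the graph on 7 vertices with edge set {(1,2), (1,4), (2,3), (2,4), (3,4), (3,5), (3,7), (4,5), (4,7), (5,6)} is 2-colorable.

Step 1: Attempt 2-coloring using BFS:
  Start at vertex 1, assign color 0
  Color vertex 2 with color 1 (neighbor of 1)
  Color vertex 4 with color 1 (neighbor of 1)
  Color vertex 3 with color 0 (neighbor of 2)

Step 2: Conflict found! Vertices 2 and 4 are adjacent but have the same color.
This means the graph contains an odd cycle.

The graph is NOT bipartite.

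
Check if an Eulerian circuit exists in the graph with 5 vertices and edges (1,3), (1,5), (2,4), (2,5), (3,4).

Step 1: Find the degree of each vertex:
  deg(1) = 2
  deg(2) = 2
  deg(3) = 2
  deg(4) = 2
  deg(5) = 2

Step 2: Count vertices with odd degree:
  All vertices have even degree (0 odd-degree vertices)

Step 3: Apply Euler's theorem:
  - Eulerian circuit exists iff graph is connected and all vertices have even degree
  - Eulerian path exists iff graph is connected and has 0 or 2 odd-degree vertices

Graph is connected with 0 odd-degree vertices.
Both Eulerian circuit and Eulerian path exist.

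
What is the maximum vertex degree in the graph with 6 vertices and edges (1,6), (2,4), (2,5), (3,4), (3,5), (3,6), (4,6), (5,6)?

Step 1: Count edges incident to each vertex:
  deg(1) = 1 (neighbors: 6)
  deg(2) = 2 (neighbors: 4, 5)
  deg(3) = 3 (neighbors: 4, 5, 6)
  deg(4) = 3 (neighbors: 2, 3, 6)
  deg(5) = 3 (neighbors: 2, 3, 6)
  deg(6) = 4 (neighbors: 1, 3, 4, 5)

Step 2: Find maximum:
  max(1, 2, 3, 3, 3, 4) = 4 (vertex 6)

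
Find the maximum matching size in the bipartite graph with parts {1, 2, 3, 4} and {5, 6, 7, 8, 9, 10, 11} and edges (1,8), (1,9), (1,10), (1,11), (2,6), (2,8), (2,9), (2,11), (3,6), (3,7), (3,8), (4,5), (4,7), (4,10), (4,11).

Step 1: List the neighbors of each left vertex:
  1: 8, 9, 10, 11
  2: 6, 8, 9, 11
  3: 6, 7, 8
  4: 5, 7, 10, 11

Step 2: Greedily match left vertices, then look for augmenting paths:
  Match 1 -- 8
  Match 2 -- 6
  Match 3 -- 7
  Match 4 -- 5
  No augmenting path remains.

Step 3: Verify this is maximum:
  Matching size 4 = min(|L|, |R|) = min(4, 7), which is an upper bound, so this matching is maximum.

Maximum matching: {(1,8), (2,6), (3,7), (4,5)}
Size: 4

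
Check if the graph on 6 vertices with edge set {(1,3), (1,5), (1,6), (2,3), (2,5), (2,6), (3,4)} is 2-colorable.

Step 1: Attempt 2-coloring using BFS:
  Start at vertex 1, assign color 0
  Color vertex 3 with color 1 (neighbor of 1)
  Color vertex 5 with color 1 (neighbor of 1)
  Color vertex 6 with color 1 (neighbor of 1)
  Color vertex 2 with color 0 (neighbor of 3)
  Color vertex 4 with color 0 (neighbor of 3)

Step 2: 2-coloring succeeded. No conflicts found.
  Set A (color 0): {1, 2, 4}
  Set B (color 1): {3, 5, 6}

The graph is bipartite with partition {1, 2, 4}, {3, 5, 6}.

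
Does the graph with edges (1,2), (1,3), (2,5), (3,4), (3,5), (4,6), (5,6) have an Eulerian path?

Step 1: Find the degree of each vertex:
  deg(1) = 2
  deg(2) = 2
  deg(3) = 3
  deg(4) = 2
  deg(5) = 3
  deg(6) = 2

Step 2: Count vertices with odd degree:
  Odd-degree vertices: 3, 5 (2 total)

Step 3: Apply Euler's theorem:
  - Eulerian circuit exists iff graph is connected and all vertices have even degree
  - Eulerian path exists iff graph is connected and has 0 or 2 odd-degree vertices

Graph is connected with exactly 2 odd-degree vertices (3, 5).
Eulerian path exists (starting and ending at the odd-degree vertices), but no Eulerian circuit.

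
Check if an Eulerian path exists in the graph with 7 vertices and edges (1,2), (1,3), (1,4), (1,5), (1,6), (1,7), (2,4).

Step 1: Find the degree of each vertex:
  deg(1) = 6
  deg(2) = 2
  deg(3) = 1
  deg(4) = 2
  deg(5) = 1
  deg(6) = 1
  deg(7) = 1

Step 2: Count vertices with odd degree:
  Odd-degree vertices: 3, 5, 6, 7 (4 total)

Step 3: Apply Euler's theorem:
  - Eulerian circuit exists iff graph is connected and all vertices have even degree
  - Eulerian path exists iff graph is connected and has 0 or 2 odd-degree vertices

Graph has 4 odd-degree vertices (need 0 or 2).
Neither Eulerian path nor Eulerian circuit exists.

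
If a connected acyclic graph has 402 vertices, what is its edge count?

A tree on n vertices always has exactly n - 1 edges.
For n = 402: edges = 402 - 1 = 401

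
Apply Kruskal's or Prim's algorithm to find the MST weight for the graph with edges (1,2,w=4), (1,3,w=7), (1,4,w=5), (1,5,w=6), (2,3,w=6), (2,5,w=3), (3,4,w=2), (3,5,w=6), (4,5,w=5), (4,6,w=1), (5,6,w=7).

Apply Kruskal's algorithm (sort edges by weight, add if no cycle):

Sorted edges by weight:
  (4,6) w=1
  (3,4) w=2
  (2,5) w=3
  (1,2) w=4
  (1,4) w=5
  (4,5) w=5
  (1,5) w=6
  (2,3) w=6
  (3,5) w=6
  (1,3) w=7
  (5,6) w=7

Add edge (4,6) w=1 -- no cycle. Running total: 1
Add edge (3,4) w=2 -- no cycle. Running total: 3
Add edge (2,5) w=3 -- no cycle. Running total: 6
Add edge (1,2) w=4 -- no cycle. Running total: 10
Add edge (1,4) w=5 -- no cycle. Running total: 15

MST edges: (4,6,w=1), (3,4,w=2), (2,5,w=3), (1,2,w=4), (1,4,w=5)
Total MST weight: 1 + 2 + 3 + 4 + 5 = 15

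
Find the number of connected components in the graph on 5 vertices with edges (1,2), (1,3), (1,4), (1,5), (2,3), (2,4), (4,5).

Step 1: Build adjacency list from edges:
  1: 2, 3, 4, 5
  2: 1, 3, 4
  3: 1, 2
  4: 1, 2, 5
  5: 1, 4

Step 2: Run BFS/DFS from vertex 1:
  Visited: {1, 2, 3, 4, 5}
  Reached 5 of 5 vertices

Step 3: All 5 vertices reached from vertex 1, so the graph is connected.
Number of connected components: 1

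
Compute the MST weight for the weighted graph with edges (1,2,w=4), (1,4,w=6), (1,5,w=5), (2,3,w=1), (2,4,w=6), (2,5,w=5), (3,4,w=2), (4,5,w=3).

Apply Kruskal's algorithm (sort edges by weight, add if no cycle):

Sorted edges by weight:
  (2,3) w=1
  (3,4) w=2
  (4,5) w=3
  (1,2) w=4
  (1,5) w=5
  (2,5) w=5
  (1,4) w=6
  (2,4) w=6

Add edge (2,3) w=1 -- no cycle. Running total: 1
Add edge (3,4) w=2 -- no cycle. Running total: 3
Add edge (4,5) w=3 -- no cycle. Running total: 6
Add edge (1,2) w=4 -- no cycle. Running total: 10

MST edges: (2,3,w=1), (3,4,w=2), (4,5,w=3), (1,2,w=4)
Total MST weight: 1 + 2 + 3 + 4 = 10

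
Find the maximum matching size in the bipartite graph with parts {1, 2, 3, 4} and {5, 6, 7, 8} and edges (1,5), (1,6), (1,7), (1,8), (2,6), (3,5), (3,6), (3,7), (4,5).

Step 1: List the neighbors of each left vertex:
  1: 5, 6, 7, 8
  2: 6
  3: 5, 6, 7
  4: 5

Step 2: Greedily match left vertices, then look for augmenting paths:
  Match 1 -- 8
  Match 2 -- 6
  Match 3 -- 7
  Match 4 -- 5
  No augmenting path remains.

Step 3: Verify this is maximum:
  Matching size 4 = min(|L|, |R|) = min(4, 4), which is an upper bound, so this matching is maximum.

Maximum matching: {(1,8), (2,6), (3,7), (4,5)}
Size: 4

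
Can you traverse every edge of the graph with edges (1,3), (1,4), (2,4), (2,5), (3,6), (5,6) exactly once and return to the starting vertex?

Step 1: Find the degree of each vertex:
  deg(1) = 2
  deg(2) = 2
  deg(3) = 2
  deg(4) = 2
  deg(5) = 2
  deg(6) = 2

Step 2: Count vertices with odd degree:
  All vertices have even degree (0 odd-degree vertices)

Step 3: Apply Euler's theorem:
  - Eulerian circuit exists iff graph is connected and all vertices have even degree
  - Eulerian path exists iff graph is connected and has 0 or 2 odd-degree vertices

Graph is connected with 0 odd-degree vertices.
Both Eulerian circuit and Eulerian path exist.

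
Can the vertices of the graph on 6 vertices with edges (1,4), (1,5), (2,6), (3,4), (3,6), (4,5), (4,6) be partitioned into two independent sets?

Step 1: Attempt 2-coloring using BFS:
  Start at vertex 1, assign color 0
  Color vertex 4 with color 1 (neighbor of 1)
  Color vertex 5 with color 1 (neighbor of 1)
  Color vertex 3 with color 0 (neighbor of 4)

Step 2: Conflict found! Vertices 4 and 5 are adjacent but have the same color.
This means the graph contains an odd cycle.

The graph is NOT bipartite.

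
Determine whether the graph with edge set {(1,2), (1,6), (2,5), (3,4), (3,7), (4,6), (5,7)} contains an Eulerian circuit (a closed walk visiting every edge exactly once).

Step 1: Find the degree of each vertex:
  deg(1) = 2
  deg(2) = 2
  deg(3) = 2
  deg(4) = 2
  deg(5) = 2
  deg(6) = 2
  deg(7) = 2

Step 2: Count vertices with odd degree:
  All vertices have even degree (0 odd-degree vertices)

Step 3: Apply Euler's theorem:
  - Eulerian circuit exists iff graph is connected and all vertices have even degree
  - Eulerian path exists iff graph is connected and has 0 or 2 odd-degree vertices

Graph is connected with 0 odd-degree vertices.
Both Eulerian circuit and Eulerian path exist.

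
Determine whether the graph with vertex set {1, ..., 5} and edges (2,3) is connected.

Step 1: Build adjacency list from edges:
  1: (none)
  2: 3
  3: 2
  4: (none)
  5: (none)

Step 2: Run BFS/DFS from vertex 1:
  Visited: {1}
  Reached 1 of 5 vertices

Step 3: Only 1 of 5 vertices reached. Graph is disconnected.
Connected components: {1}, {2, 3}, {4}, {5}
Answer: No, the graph is not connected (4 components).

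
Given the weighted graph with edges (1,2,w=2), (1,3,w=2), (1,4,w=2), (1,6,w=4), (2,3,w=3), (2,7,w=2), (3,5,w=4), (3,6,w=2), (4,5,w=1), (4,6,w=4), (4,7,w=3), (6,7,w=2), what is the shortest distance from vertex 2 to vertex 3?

Step 1: Build adjacency list with weights:
  1: 2(w=2), 3(w=2), 4(w=2), 6(w=4)
  2: 1(w=2), 3(w=3), 7(w=2)
  3: 1(w=2), 2(w=3), 5(w=4), 6(w=2)
  4: 1(w=2), 5(w=1), 6(w=4), 7(w=3)
  5: 3(w=4), 4(w=1)
  6: 1(w=4), 3(w=2), 4(w=4), 7(w=2)
  7: 2(w=2), 4(w=3), 6(w=2)

Step 2: Apply Dijkstra's algorithm from vertex 2:
  Visit vertex 2 (distance=0)
    Update dist[1] = 2
    Update dist[3] = 3
    Update dist[7] = 2
  Visit vertex 1 (distance=2)
    Update dist[4] = 4
    Update dist[6] = 6
  Visit vertex 7 (distance=2)
    Update dist[6] = 4
  Visit vertex 3 (distance=3)
    Update dist[5] = 7

Step 3: Shortest path: 2 -> 3
Total weight: 3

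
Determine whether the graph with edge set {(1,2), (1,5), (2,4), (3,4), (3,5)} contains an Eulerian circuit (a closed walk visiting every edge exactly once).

Step 1: Find the degree of each vertex:
  deg(1) = 2
  deg(2) = 2
  deg(3) = 2
  deg(4) = 2
  deg(5) = 2

Step 2: Count vertices with odd degree:
  All vertices have even degree (0 odd-degree vertices)

Step 3: Apply Euler's theorem:
  - Eulerian circuit exists iff graph is connected and all vertices have even degree
  - Eulerian path exists iff graph is connected and has 0 or 2 odd-degree vertices

Graph is connected with 0 odd-degree vertices.
Both Eulerian circuit and Eulerian path exist.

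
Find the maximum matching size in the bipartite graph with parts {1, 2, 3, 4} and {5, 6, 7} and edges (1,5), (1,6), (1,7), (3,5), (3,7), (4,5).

Step 1: List the neighbors of each left vertex:
  1: 5, 6, 7
  2: (none)
  3: 5, 7
  4: 5

Step 2: Greedily match left vertices, then look for augmenting paths:
  Match 1 -- 6
  Match 3 -- 7
  Match 4 -- 5
  No augmenting path remains.

Step 3: Verify this is maximum:
  Matching size 3 = min(|L|, |R|) = min(4, 3), which is an upper bound, so this matching is maximum.

Maximum matching: {(1,6), (3,7), (4,5)}
Size: 3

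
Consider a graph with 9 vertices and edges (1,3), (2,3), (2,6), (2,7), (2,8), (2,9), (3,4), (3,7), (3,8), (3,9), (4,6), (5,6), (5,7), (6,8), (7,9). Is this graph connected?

Step 1: Build adjacency list from edges:
  1: 3
  2: 3, 6, 7, 8, 9
  3: 1, 2, 4, 7, 8, 9
  4: 3, 6
  5: 6, 7
  6: 2, 4, 5, 8
  7: 2, 3, 5, 9
  8: 2, 3, 6
  9: 2, 3, 7

Step 2: Run BFS/DFS from vertex 1:
  Visited: {1, 3, 2, 4, 7, 8, 9, 6, 5}
  Reached 9 of 9 vertices

Step 3: All 9 vertices reached from vertex 1, so the graph is connected.
Answer: Yes, the graph is connected.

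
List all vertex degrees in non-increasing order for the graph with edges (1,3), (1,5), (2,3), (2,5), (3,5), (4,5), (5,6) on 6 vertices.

Step 1: Count edges incident to each vertex:
  deg(1) = 2 (neighbors: 3, 5)
  deg(2) = 2 (neighbors: 3, 5)
  deg(3) = 3 (neighbors: 1, 2, 5)
  deg(4) = 1 (neighbors: 5)
  deg(5) = 5 (neighbors: 1, 2, 3, 4, 6)
  deg(6) = 1 (neighbors: 5)

Step 2: Sort degrees in non-increasing order:
  Degrees: [2, 2, 3, 1, 5, 1] -> sorted: [5, 3, 2, 2, 1, 1]

Degree sequence: [5, 3, 2, 2, 1, 1]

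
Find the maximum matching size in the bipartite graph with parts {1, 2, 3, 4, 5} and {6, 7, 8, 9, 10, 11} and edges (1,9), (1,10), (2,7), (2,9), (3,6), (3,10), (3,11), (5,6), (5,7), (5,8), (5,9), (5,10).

Step 1: List the neighbors of each left vertex:
  1: 9, 10
  2: 7, 9
  3: 6, 10, 11
  4: (none)
  5: 6, 7, 8, 9, 10

Step 2: Greedily match left vertices, then look for augmenting paths:
  Match 1 -- 9
  Match 2 -- 7
  Match 3 -- 6
  Match 5 -- 8
  No augmenting path remains.

Step 3: Verify this is maximum:
  Matching has size 4. The vertex set {1, 2, 3, 5} covers every edge and has size 4; any matching has at most one edge per cover vertex, so 4 is maximum (König's theorem).

Maximum matching: {(1,9), (2,7), (3,6), (5,8)}
Size: 4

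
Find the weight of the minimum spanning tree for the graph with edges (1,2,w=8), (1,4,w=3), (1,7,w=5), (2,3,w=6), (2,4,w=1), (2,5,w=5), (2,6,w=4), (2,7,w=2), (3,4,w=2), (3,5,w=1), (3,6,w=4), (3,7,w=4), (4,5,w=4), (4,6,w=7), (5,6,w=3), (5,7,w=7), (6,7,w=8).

Apply Kruskal's algorithm (sort edges by weight, add if no cycle):

Sorted edges by weight:
  (2,4) w=1
  (3,5) w=1
  (2,7) w=2
  (3,4) w=2
  (1,4) w=3
  (5,6) w=3
  (2,6) w=4
  (3,6) w=4
  (3,7) w=4
  (4,5) w=4
  (1,7) w=5
  (2,5) w=5
  (2,3) w=6
  (4,6) w=7
  (5,7) w=7
  (1,2) w=8
  (6,7) w=8

Add edge (2,4) w=1 -- no cycle. Running total: 1
Add edge (3,5) w=1 -- no cycle. Running total: 2
Add edge (2,7) w=2 -- no cycle. Running total: 4
Add edge (3,4) w=2 -- no cycle. Running total: 6
Add edge (1,4) w=3 -- no cycle. Running total: 9
Add edge (5,6) w=3 -- no cycle. Running total: 12

MST edges: (2,4,w=1), (3,5,w=1), (2,7,w=2), (3,4,w=2), (1,4,w=3), (5,6,w=3)
Total MST weight: 1 + 1 + 2 + 2 + 3 + 3 = 12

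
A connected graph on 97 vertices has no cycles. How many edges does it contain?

A tree on n vertices always has exactly n - 1 edges.
For n = 97: edges = 97 - 1 = 96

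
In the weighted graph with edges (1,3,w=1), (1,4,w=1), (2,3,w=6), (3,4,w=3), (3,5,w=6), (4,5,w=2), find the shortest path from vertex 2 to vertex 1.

Step 1: Build adjacency list with weights:
  1: 3(w=1), 4(w=1)
  2: 3(w=6)
  3: 1(w=1), 2(w=6), 4(w=3), 5(w=6)
  4: 1(w=1), 3(w=3), 5(w=2)
  5: 3(w=6), 4(w=2)

Step 2: Apply Dijkstra's algorithm from vertex 2:
  Visit vertex 2 (distance=0)
    Update dist[3] = 6
  Visit vertex 3 (distance=6)
    Update dist[1] = 7
    Update dist[4] = 9
    Update dist[5] = 12
  Visit vertex 1 (distance=7)
    Update dist[4] = 8

Step 3: Shortest path: 2 -> 3 -> 1
Total weight: 6 + 1 = 7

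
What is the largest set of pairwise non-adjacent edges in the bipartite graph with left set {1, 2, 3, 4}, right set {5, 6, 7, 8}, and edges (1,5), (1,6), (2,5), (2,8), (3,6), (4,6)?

Step 1: List the neighbors of each left vertex:
  1: 5, 6
  2: 5, 8
  3: 6
  4: 6

Step 2: Greedily match left vertices, then look for augmenting paths:
  Match 1 -- 5
  Match 2 -- 8
  Match 3 -- 6
  No augmenting path remains.

Step 3: Verify this is maximum:
  Matching has size 3. The vertex set {1, 2, 6} covers every edge and has size 3; any matching has at most one edge per cover vertex, so 3 is maximum (König's theorem).

Maximum matching: {(1,5), (2,8), (3,6)}
Size: 3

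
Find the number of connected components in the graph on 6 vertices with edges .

Step 1: Build adjacency list from edges:
  1: (none)
  2: (none)
  3: (none)
  4: (none)
  5: (none)
  6: (none)

Step 2: Run BFS/DFS from vertex 1:
  Visited: {1}
  Reached 1 of 6 vertices

Step 3: Only 1 of 6 vertices reached. Graph is disconnected.
Connected components: {1}, {2}, {3}, {4}, {5}, {6}
Number of connected components: 6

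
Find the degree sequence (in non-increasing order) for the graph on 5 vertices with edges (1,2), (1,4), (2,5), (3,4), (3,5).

Step 1: Count edges incident to each vertex:
  deg(1) = 2 (neighbors: 2, 4)
  deg(2) = 2 (neighbors: 1, 5)
  deg(3) = 2 (neighbors: 4, 5)
  deg(4) = 2 (neighbors: 1, 3)
  deg(5) = 2 (neighbors: 2, 3)

Step 2: Sort degrees in non-increasing order:
  Degrees: [2, 2, 2, 2, 2] -> sorted: [2, 2, 2, 2, 2]

Degree sequence: [2, 2, 2, 2, 2]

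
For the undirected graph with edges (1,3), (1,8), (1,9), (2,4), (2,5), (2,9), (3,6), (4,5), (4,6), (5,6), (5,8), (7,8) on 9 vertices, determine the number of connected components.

Step 1: Build adjacency list from edges:
  1: 3, 8, 9
  2: 4, 5, 9
  3: 1, 6
  4: 2, 5, 6
  5: 2, 4, 6, 8
  6: 3, 4, 5
  7: 8
  8: 1, 5, 7
  9: 1, 2

Step 2: Run BFS/DFS from vertex 1:
  Visited: {1, 3, 8, 9, 6, 5, 7, 2, 4}
  Reached 9 of 9 vertices

Step 3: All 9 vertices reached from vertex 1, so the graph is connected.
Number of connected components: 1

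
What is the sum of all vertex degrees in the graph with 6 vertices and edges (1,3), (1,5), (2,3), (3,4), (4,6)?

Step 1: Count edges incident to each vertex:
  deg(1) = 2 (neighbors: 3, 5)
  deg(2) = 1 (neighbors: 3)
  deg(3) = 3 (neighbors: 1, 2, 4)
  deg(4) = 2 (neighbors: 3, 6)
  deg(5) = 1 (neighbors: 1)
  deg(6) = 1 (neighbors: 4)

Step 2: Sum all degrees:
  2 + 1 + 3 + 2 + 1 + 1 = 10

Verification: sum of degrees = 2 * |E| = 2 * 5 = 10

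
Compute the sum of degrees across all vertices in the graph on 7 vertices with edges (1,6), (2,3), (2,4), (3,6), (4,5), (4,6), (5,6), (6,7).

Step 1: Count edges incident to each vertex:
  deg(1) = 1 (neighbors: 6)
  deg(2) = 2 (neighbors: 3, 4)
  deg(3) = 2 (neighbors: 2, 6)
  deg(4) = 3 (neighbors: 2, 5, 6)
  deg(5) = 2 (neighbors: 4, 6)
  deg(6) = 5 (neighbors: 1, 3, 4, 5, 7)
  deg(7) = 1 (neighbors: 6)

Step 2: Sum all degrees:
  1 + 2 + 2 + 3 + 2 + 5 + 1 = 16

Verification: sum of degrees = 2 * |E| = 2 * 8 = 16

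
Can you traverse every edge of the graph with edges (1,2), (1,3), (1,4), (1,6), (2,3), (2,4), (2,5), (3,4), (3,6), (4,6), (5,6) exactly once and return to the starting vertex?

Step 1: Find the degree of each vertex:
  deg(1) = 4
  deg(2) = 4
  deg(3) = 4
  deg(4) = 4
  deg(5) = 2
  deg(6) = 4

Step 2: Count vertices with odd degree:
  All vertices have even degree (0 odd-degree vertices)

Step 3: Apply Euler's theorem:
  - Eulerian circuit exists iff graph is connected and all vertices have even degree
  - Eulerian path exists iff graph is connected and has 0 or 2 odd-degree vertices

Graph is connected with 0 odd-degree vertices.
Both Eulerian circuit and Eulerian path exist.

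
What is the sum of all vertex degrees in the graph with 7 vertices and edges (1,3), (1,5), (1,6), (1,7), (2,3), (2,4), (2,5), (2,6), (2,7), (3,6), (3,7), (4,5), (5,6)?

Step 1: Count edges incident to each vertex:
  deg(1) = 4 (neighbors: 3, 5, 6, 7)
  deg(2) = 5 (neighbors: 3, 4, 5, 6, 7)
  deg(3) = 4 (neighbors: 1, 2, 6, 7)
  deg(4) = 2 (neighbors: 2, 5)
  deg(5) = 4 (neighbors: 1, 2, 4, 6)
  deg(6) = 4 (neighbors: 1, 2, 3, 5)
  deg(7) = 3 (neighbors: 1, 2, 3)

Step 2: Sum all degrees:
  4 + 5 + 4 + 2 + 4 + 4 + 3 = 26

Verification: sum of degrees = 2 * |E| = 2 * 13 = 26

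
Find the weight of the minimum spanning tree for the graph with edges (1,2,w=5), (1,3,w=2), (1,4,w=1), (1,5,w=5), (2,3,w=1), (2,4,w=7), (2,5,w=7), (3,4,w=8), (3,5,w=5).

Apply Kruskal's algorithm (sort edges by weight, add if no cycle):

Sorted edges by weight:
  (1,4) w=1
  (2,3) w=1
  (1,3) w=2
  (1,2) w=5
  (1,5) w=5
  (3,5) w=5
  (2,5) w=7
  (2,4) w=7
  (3,4) w=8

Add edge (1,4) w=1 -- no cycle. Running total: 1
Add edge (2,3) w=1 -- no cycle. Running total: 2
Add edge (1,3) w=2 -- no cycle. Running total: 4
Skip edge (1,2) w=5 -- would create cycle
Add edge (1,5) w=5 -- no cycle. Running total: 9

MST edges: (1,4,w=1), (2,3,w=1), (1,3,w=2), (1,5,w=5)
Total MST weight: 1 + 1 + 2 + 5 = 9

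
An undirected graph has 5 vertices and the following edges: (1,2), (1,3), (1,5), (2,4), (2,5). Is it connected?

Step 1: Build adjacency list from edges:
  1: 2, 3, 5
  2: 1, 4, 5
  3: 1
  4: 2
  5: 1, 2

Step 2: Run BFS/DFS from vertex 1:
  Visited: {1, 2, 3, 5, 4}
  Reached 5 of 5 vertices

Step 3: All 5 vertices reached from vertex 1, so the graph is connected.
Answer: Yes, the graph is connected.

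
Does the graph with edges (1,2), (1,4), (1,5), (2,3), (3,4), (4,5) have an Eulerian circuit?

Step 1: Find the degree of each vertex:
  deg(1) = 3
  deg(2) = 2
  deg(3) = 2
  deg(4) = 3
  deg(5) = 2

Step 2: Count vertices with odd degree:
  Odd-degree vertices: 1, 4 (2 total)

Step 3: Apply Euler's theorem:
  - Eulerian circuit exists iff graph is connected and all vertices have even degree
  - Eulerian path exists iff graph is connected and has 0 or 2 odd-degree vertices

Graph is connected with exactly 2 odd-degree vertices (1, 4).
Eulerian path exists (starting and ending at the odd-degree vertices), but no Eulerian circuit.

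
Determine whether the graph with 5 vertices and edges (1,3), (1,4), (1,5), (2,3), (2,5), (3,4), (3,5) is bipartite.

Step 1: Attempt 2-coloring using BFS:
  Start at vertex 1, assign color 0
  Color vertex 3 with color 1 (neighbor of 1)
  Color vertex 4 with color 1 (neighbor of 1)
  Color vertex 5 with color 1 (neighbor of 1)
  Color vertex 2 with color 0 (neighbor of 3)

Step 2: Conflict found! Vertices 3 and 4 are adjacent but have the same color.
This means the graph contains an odd cycle.

The graph is NOT bipartite.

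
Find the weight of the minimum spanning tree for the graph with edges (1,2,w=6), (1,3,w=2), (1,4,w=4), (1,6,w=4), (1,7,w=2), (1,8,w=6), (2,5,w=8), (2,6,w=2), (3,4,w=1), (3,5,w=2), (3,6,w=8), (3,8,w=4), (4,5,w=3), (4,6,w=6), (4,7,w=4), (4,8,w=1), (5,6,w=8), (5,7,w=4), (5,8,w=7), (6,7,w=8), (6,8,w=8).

Apply Kruskal's algorithm (sort edges by weight, add if no cycle):

Sorted edges by weight:
  (3,4) w=1
  (4,8) w=1
  (1,3) w=2
  (1,7) w=2
  (2,6) w=2
  (3,5) w=2
  (4,5) w=3
  (1,6) w=4
  (1,4) w=4
  (3,8) w=4
  (4,7) w=4
  (5,7) w=4
  (1,2) w=6
  (1,8) w=6
  (4,6) w=6
  (5,8) w=7
  (2,5) w=8
  (3,6) w=8
  (5,6) w=8
  (6,8) w=8
  (6,7) w=8

Add edge (3,4) w=1 -- no cycle. Running total: 1
Add edge (4,8) w=1 -- no cycle. Running total: 2
Add edge (1,3) w=2 -- no cycle. Running total: 4
Add edge (1,7) w=2 -- no cycle. Running total: 6
Add edge (2,6) w=2 -- no cycle. Running total: 8
Add edge (3,5) w=2 -- no cycle. Running total: 10
Skip edge (4,5) w=3 -- would create cycle
Add edge (1,6) w=4 -- no cycle. Running total: 14

MST edges: (3,4,w=1), (4,8,w=1), (1,3,w=2), (1,7,w=2), (2,6,w=2), (3,5,w=2), (1,6,w=4)
Total MST weight: 1 + 1 + 2 + 2 + 2 + 2 + 4 = 14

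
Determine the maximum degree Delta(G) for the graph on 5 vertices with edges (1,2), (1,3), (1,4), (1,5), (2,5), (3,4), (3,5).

Step 1: Count edges incident to each vertex:
  deg(1) = 4 (neighbors: 2, 3, 4, 5)
  deg(2) = 2 (neighbors: 1, 5)
  deg(3) = 3 (neighbors: 1, 4, 5)
  deg(4) = 2 (neighbors: 1, 3)
  deg(5) = 3 (neighbors: 1, 2, 3)

Step 2: Find maximum:
  max(4, 2, 3, 2, 3) = 4 (vertex 1)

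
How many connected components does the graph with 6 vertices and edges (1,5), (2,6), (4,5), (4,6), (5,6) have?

Step 1: Build adjacency list from edges:
  1: 5
  2: 6
  3: (none)
  4: 5, 6
  5: 1, 4, 6
  6: 2, 4, 5

Step 2: Run BFS/DFS from vertex 1:
  Visited: {1, 5, 4, 6, 2}
  Reached 5 of 6 vertices

Step 3: Only 5 of 6 vertices reached. Graph is disconnected.
Connected components: {1, 2, 4, 5, 6}, {3}
Number of connected components: 2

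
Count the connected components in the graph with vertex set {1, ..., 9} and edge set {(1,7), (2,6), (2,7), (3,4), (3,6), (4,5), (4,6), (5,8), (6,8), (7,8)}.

Step 1: Build adjacency list from edges:
  1: 7
  2: 6, 7
  3: 4, 6
  4: 3, 5, 6
  5: 4, 8
  6: 2, 3, 4, 8
  7: 1, 2, 8
  8: 5, 6, 7
  9: (none)

Step 2: Run BFS/DFS from vertex 1:
  Visited: {1, 7, 2, 8, 6, 5, 3, 4}
  Reached 8 of 9 vertices

Step 3: Only 8 of 9 vertices reached. Graph is disconnected.
Connected components: {1, 2, 3, 4, 5, 6, 7, 8}, {9}
Number of connected components: 2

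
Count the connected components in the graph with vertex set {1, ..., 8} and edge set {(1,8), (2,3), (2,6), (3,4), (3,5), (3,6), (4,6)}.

Step 1: Build adjacency list from edges:
  1: 8
  2: 3, 6
  3: 2, 4, 5, 6
  4: 3, 6
  5: 3
  6: 2, 3, 4
  7: (none)
  8: 1

Step 2: Run BFS/DFS from vertex 1:
  Visited: {1, 8}
  Reached 2 of 8 vertices

Step 3: Only 2 of 8 vertices reached. Graph is disconnected.
Connected components: {1, 8}, {2, 3, 4, 5, 6}, {7}
Number of connected components: 3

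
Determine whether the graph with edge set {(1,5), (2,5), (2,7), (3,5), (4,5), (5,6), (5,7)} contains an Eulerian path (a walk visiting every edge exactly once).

Step 1: Find the degree of each vertex:
  deg(1) = 1
  deg(2) = 2
  deg(3) = 1
  deg(4) = 1
  deg(5) = 6
  deg(6) = 1
  deg(7) = 2

Step 2: Count vertices with odd degree:
  Odd-degree vertices: 1, 3, 4, 6 (4 total)

Step 3: Apply Euler's theorem:
  - Eulerian circuit exists iff graph is connected and all vertices have even degree
  - Eulerian path exists iff graph is connected and has 0 or 2 odd-degree vertices

Graph has 4 odd-degree vertices (need 0 or 2).
Neither Eulerian path nor Eulerian circuit exists.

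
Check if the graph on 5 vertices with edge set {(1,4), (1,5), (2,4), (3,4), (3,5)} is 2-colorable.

Step 1: Attempt 2-coloring using BFS:
  Start at vertex 1, assign color 0
  Color vertex 4 with color 1 (neighbor of 1)
  Color vertex 5 with color 1 (neighbor of 1)
  Color vertex 2 with color 0 (neighbor of 4)
  Color vertex 3 with color 0 (neighbor of 4)

Step 2: 2-coloring succeeded. No conflicts found.
  Set A (color 0): {1, 2, 3}
  Set B (color 1): {4, 5}

The graph is bipartite with partition {1, 2, 3}, {4, 5}.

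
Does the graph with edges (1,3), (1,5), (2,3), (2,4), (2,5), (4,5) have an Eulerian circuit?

Step 1: Find the degree of each vertex:
  deg(1) = 2
  deg(2) = 3
  deg(3) = 2
  deg(4) = 2
  deg(5) = 3

Step 2: Count vertices with odd degree:
  Odd-degree vertices: 2, 5 (2 total)

Step 3: Apply Euler's theorem:
  - Eulerian circuit exists iff graph is connected and all vertices have even degree
  - Eulerian path exists iff graph is connected and has 0 or 2 odd-degree vertices

Graph is connected with exactly 2 odd-degree vertices (2, 5).
Eulerian path exists (starting and ending at the odd-degree vertices), but no Eulerian circuit.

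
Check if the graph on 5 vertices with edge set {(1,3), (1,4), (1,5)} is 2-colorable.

Step 1: Attempt 2-coloring using BFS:
  Start at vertex 1, assign color 0
  Color vertex 3 with color 1 (neighbor of 1)
  Color vertex 4 with color 1 (neighbor of 1)
  Color vertex 5 with color 1 (neighbor of 1)
  Start new component at vertex 2, assign color 0

Step 2: 2-coloring succeeded. No conflicts found.
  Set A (color 0): {1, 2}
  Set B (color 1): {3, 4, 5}

The graph is bipartite with partition {1, 2}, {3, 4, 5}.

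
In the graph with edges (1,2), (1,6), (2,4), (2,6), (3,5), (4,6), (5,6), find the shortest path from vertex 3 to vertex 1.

Step 1: Build adjacency list:
  1: 2, 6
  2: 1, 4, 6
  3: 5
  4: 2, 6
  5: 3, 6
  6: 1, 2, 4, 5

Step 2: BFS from vertex 3 to find shortest path to 1:
  vertex 5 reached at distance 1
  vertex 6 reached at distance 2
  vertex 1 reached at distance 3

Step 3: Shortest path: 3 -> 5 -> 6 -> 1
Path length: 3 edges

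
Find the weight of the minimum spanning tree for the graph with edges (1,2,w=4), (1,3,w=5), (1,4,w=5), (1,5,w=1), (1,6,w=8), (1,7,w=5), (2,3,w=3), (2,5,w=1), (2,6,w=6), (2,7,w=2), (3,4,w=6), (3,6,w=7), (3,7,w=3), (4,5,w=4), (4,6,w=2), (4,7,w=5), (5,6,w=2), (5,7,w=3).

Apply Kruskal's algorithm (sort edges by weight, add if no cycle):

Sorted edges by weight:
  (1,5) w=1
  (2,5) w=1
  (2,7) w=2
  (4,6) w=2
  (5,6) w=2
  (2,3) w=3
  (3,7) w=3
  (5,7) w=3
  (1,2) w=4
  (4,5) w=4
  (1,4) w=5
  (1,7) w=5
  (1,3) w=5
  (4,7) w=5
  (2,6) w=6
  (3,4) w=6
  (3,6) w=7
  (1,6) w=8

Add edge (1,5) w=1 -- no cycle. Running total: 1
Add edge (2,5) w=1 -- no cycle. Running total: 2
Add edge (2,7) w=2 -- no cycle. Running total: 4
Add edge (4,6) w=2 -- no cycle. Running total: 6
Add edge (5,6) w=2 -- no cycle. Running total: 8
Add edge (2,3) w=3 -- no cycle. Running total: 11

MST edges: (1,5,w=1), (2,5,w=1), (2,7,w=2), (4,6,w=2), (5,6,w=2), (2,3,w=3)
Total MST weight: 1 + 1 + 2 + 2 + 2 + 3 = 11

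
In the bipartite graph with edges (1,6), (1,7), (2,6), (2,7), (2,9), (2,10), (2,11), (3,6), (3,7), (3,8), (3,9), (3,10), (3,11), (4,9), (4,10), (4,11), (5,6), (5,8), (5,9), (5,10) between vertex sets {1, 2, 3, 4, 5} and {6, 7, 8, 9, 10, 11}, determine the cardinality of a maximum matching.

Step 1: List the neighbors of each left vertex:
  1: 6, 7
  2: 6, 7, 9, 10, 11
  3: 6, 7, 8, 9, 10, 11
  4: 9, 10, 11
  5: 6, 8, 9, 10

Step 2: Greedily match left vertices, then look for augmenting paths:
  Match 1 -- 6
  Match 2 -- 7
  Match 3 -- 8
  Match 4 -- 9
  Match 5 -- 10
  No augmenting path remains.

Step 3: Verify this is maximum:
  Matching size 5 = min(|L|, |R|) = min(5, 6), which is an upper bound, so this matching is maximum.

Maximum matching: {(1,6), (2,7), (3,8), (4,9), (5,10)}
Size: 5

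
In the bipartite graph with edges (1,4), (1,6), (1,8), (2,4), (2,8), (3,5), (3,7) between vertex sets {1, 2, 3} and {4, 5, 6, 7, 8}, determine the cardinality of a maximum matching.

Step 1: List the neighbors of each left vertex:
  1: 4, 6, 8
  2: 4, 8
  3: 5, 7

Step 2: Greedily match left vertices, then look for augmenting paths:
  Match 1 -- 4
  Match 2 -- 8
  Match 3 -- 5
  No augmenting path remains.

Step 3: Verify this is maximum:
  Matching size 3 = min(|L|, |R|) = min(3, 5), which is an upper bound, so this matching is maximum.

Maximum matching: {(1,4), (2,8), (3,5)}
Size: 3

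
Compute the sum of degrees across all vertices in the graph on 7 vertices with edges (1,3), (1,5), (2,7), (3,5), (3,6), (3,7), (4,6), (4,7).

Step 1: Count edges incident to each vertex:
  deg(1) = 2 (neighbors: 3, 5)
  deg(2) = 1 (neighbors: 7)
  deg(3) = 4 (neighbors: 1, 5, 6, 7)
  deg(4) = 2 (neighbors: 6, 7)
  deg(5) = 2 (neighbors: 1, 3)
  deg(6) = 2 (neighbors: 3, 4)
  deg(7) = 3 (neighbors: 2, 3, 4)

Step 2: Sum all degrees:
  2 + 1 + 4 + 2 + 2 + 2 + 3 = 16

Verification: sum of degrees = 2 * |E| = 2 * 8 = 16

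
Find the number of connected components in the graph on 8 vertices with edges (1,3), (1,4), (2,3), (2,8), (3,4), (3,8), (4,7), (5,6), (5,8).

Step 1: Build adjacency list from edges:
  1: 3, 4
  2: 3, 8
  3: 1, 2, 4, 8
  4: 1, 3, 7
  5: 6, 8
  6: 5
  7: 4
  8: 2, 3, 5

Step 2: Run BFS/DFS from vertex 1:
  Visited: {1, 3, 4, 2, 8, 7, 5, 6}
  Reached 8 of 8 vertices

Step 3: All 8 vertices reached from vertex 1, so the graph is connected.
Number of connected components: 1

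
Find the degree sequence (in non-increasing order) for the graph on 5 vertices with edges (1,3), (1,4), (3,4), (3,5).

Step 1: Count edges incident to each vertex:
  deg(1) = 2 (neighbors: 3, 4)
  deg(2) = 0 (neighbors: none)
  deg(3) = 3 (neighbors: 1, 4, 5)
  deg(4) = 2 (neighbors: 1, 3)
  deg(5) = 1 (neighbors: 3)

Step 2: Sort degrees in non-increasing order:
  Degrees: [2, 0, 3, 2, 1] -> sorted: [3, 2, 2, 1, 0]

Degree sequence: [3, 2, 2, 1, 0]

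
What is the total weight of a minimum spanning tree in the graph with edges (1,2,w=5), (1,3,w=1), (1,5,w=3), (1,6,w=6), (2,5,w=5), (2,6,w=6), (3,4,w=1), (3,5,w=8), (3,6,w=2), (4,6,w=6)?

Apply Kruskal's algorithm (sort edges by weight, add if no cycle):

Sorted edges by weight:
  (1,3) w=1
  (3,4) w=1
  (3,6) w=2
  (1,5) w=3
  (1,2) w=5
  (2,5) w=5
  (1,6) w=6
  (2,6) w=6
  (4,6) w=6
  (3,5) w=8

Add edge (1,3) w=1 -- no cycle. Running total: 1
Add edge (3,4) w=1 -- no cycle. Running total: 2
Add edge (3,6) w=2 -- no cycle. Running total: 4
Add edge (1,5) w=3 -- no cycle. Running total: 7
Add edge (1,2) w=5 -- no cycle. Running total: 12

MST edges: (1,3,w=1), (3,4,w=1), (3,6,w=2), (1,5,w=3), (1,2,w=5)
Total MST weight: 1 + 1 + 2 + 3 + 5 = 12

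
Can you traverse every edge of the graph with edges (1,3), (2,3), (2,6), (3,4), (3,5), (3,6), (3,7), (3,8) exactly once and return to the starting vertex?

Step 1: Find the degree of each vertex:
  deg(1) = 1
  deg(2) = 2
  deg(3) = 7
  deg(4) = 1
  deg(5) = 1
  deg(6) = 2
  deg(7) = 1
  deg(8) = 1

Step 2: Count vertices with odd degree:
  Odd-degree vertices: 1, 3, 4, 5, 7, 8 (6 total)

Step 3: Apply Euler's theorem:
  - Eulerian circuit exists iff graph is connected and all vertices have even degree
  - Eulerian path exists iff graph is connected and has 0 or 2 odd-degree vertices

Graph has 6 odd-degree vertices (need 0 or 2).
Neither Eulerian path nor Eulerian circuit exists.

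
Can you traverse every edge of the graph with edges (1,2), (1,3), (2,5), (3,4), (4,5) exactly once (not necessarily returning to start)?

Step 1: Find the degree of each vertex:
  deg(1) = 2
  deg(2) = 2
  deg(3) = 2
  deg(4) = 2
  deg(5) = 2

Step 2: Count vertices with odd degree:
  All vertices have even degree (0 odd-degree vertices)

Step 3: Apply Euler's theorem:
  - Eulerian circuit exists iff graph is connected and all vertices have even degree
  - Eulerian path exists iff graph is connected and has 0 or 2 odd-degree vertices

Graph is connected with 0 odd-degree vertices.
Both Eulerian circuit and Eulerian path exist.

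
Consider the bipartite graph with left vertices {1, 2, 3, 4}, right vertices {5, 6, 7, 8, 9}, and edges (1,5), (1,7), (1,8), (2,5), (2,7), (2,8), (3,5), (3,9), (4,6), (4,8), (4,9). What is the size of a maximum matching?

Step 1: List the neighbors of each left vertex:
  1: 5, 7, 8
  2: 5, 7, 8
  3: 5, 9
  4: 6, 8, 9

Step 2: Greedily match left vertices, then look for augmenting paths:
  Match 1 -- 5
  Match 2 -- 7
  Match 3 -- 9
  Match 4 -- 6
  No augmenting path remains.

Step 3: Verify this is maximum:
  Matching size 4 = min(|L|, |R|) = min(4, 5), which is an upper bound, so this matching is maximum.

Maximum matching: {(1,5), (2,7), (3,9), (4,6)}
Size: 4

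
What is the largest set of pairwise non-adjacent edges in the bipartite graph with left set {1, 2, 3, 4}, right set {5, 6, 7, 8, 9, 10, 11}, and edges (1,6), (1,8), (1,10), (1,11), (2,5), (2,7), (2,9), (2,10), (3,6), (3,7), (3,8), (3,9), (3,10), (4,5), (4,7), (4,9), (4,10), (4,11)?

Step 1: List the neighbors of each left vertex:
  1: 6, 8, 10, 11
  2: 5, 7, 9, 10
  3: 6, 7, 8, 9, 10
  4: 5, 7, 9, 10, 11

Step 2: Greedily match left vertices, then look for augmenting paths:
  Match 1 -- 6
  Match 2 -- 5
  Match 3 -- 7
  Match 4 -- 9
  No augmenting path remains.

Step 3: Verify this is maximum:
  Matching size 4 = min(|L|, |R|) = min(4, 7), which is an upper bound, so this matching is maximum.

Maximum matching: {(1,6), (2,5), (3,7), (4,9)}
Size: 4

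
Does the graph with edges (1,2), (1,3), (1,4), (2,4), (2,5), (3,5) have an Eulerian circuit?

Step 1: Find the degree of each vertex:
  deg(1) = 3
  deg(2) = 3
  deg(3) = 2
  deg(4) = 2
  deg(5) = 2

Step 2: Count vertices with odd degree:
  Odd-degree vertices: 1, 2 (2 total)

Step 3: Apply Euler's theorem:
  - Eulerian circuit exists iff graph is connected and all vertices have even degree
  - Eulerian path exists iff graph is connected and has 0 or 2 odd-degree vertices

Graph is connected with exactly 2 odd-degree vertices (1, 2).
Eulerian path exists (starting and ending at the odd-degree vertices), but no Eulerian circuit.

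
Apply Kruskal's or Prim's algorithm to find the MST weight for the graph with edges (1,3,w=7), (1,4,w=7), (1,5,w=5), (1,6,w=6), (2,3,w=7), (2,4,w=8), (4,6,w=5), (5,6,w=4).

Apply Kruskal's algorithm (sort edges by weight, add if no cycle):

Sorted edges by weight:
  (5,6) w=4
  (1,5) w=5
  (4,6) w=5
  (1,6) w=6
  (1,3) w=7
  (1,4) w=7
  (2,3) w=7
  (2,4) w=8

Add edge (5,6) w=4 -- no cycle. Running total: 4
Add edge (1,5) w=5 -- no cycle. Running total: 9
Add edge (4,6) w=5 -- no cycle. Running total: 14
Skip edge (1,6) w=6 -- would create cycle
Add edge (1,3) w=7 -- no cycle. Running total: 21
Skip edge (1,4) w=7 -- would create cycle
Add edge (2,3) w=7 -- no cycle. Running total: 28

MST edges: (5,6,w=4), (1,5,w=5), (4,6,w=5), (1,3,w=7), (2,3,w=7)
Total MST weight: 4 + 5 + 5 + 7 + 7 = 28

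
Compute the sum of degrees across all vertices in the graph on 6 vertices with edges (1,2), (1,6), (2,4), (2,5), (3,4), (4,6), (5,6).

Step 1: Count edges incident to each vertex:
  deg(1) = 2 (neighbors: 2, 6)
  deg(2) = 3 (neighbors: 1, 4, 5)
  deg(3) = 1 (neighbors: 4)
  deg(4) = 3 (neighbors: 2, 3, 6)
  deg(5) = 2 (neighbors: 2, 6)
  deg(6) = 3 (neighbors: 1, 4, 5)

Step 2: Sum all degrees:
  2 + 3 + 1 + 3 + 2 + 3 = 14

Verification: sum of degrees = 2 * |E| = 2 * 7 = 14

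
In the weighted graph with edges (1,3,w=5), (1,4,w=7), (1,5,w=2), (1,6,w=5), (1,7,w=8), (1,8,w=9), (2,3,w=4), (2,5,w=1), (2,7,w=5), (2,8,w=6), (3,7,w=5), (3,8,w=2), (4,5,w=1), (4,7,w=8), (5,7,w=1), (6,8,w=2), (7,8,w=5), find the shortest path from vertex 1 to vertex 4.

Step 1: Build adjacency list with weights:
  1: 3(w=5), 4(w=7), 5(w=2), 6(w=5), 7(w=8), 8(w=9)
  2: 3(w=4), 5(w=1), 7(w=5), 8(w=6)
  3: 1(w=5), 2(w=4), 7(w=5), 8(w=2)
  4: 1(w=7), 5(w=1), 7(w=8)
  5: 1(w=2), 2(w=1), 4(w=1), 7(w=1)
  6: 1(w=5), 8(w=2)
  7: 1(w=8), 2(w=5), 3(w=5), 4(w=8), 5(w=1), 8(w=5)
  8: 1(w=9), 2(w=6), 3(w=2), 6(w=2), 7(w=5)

Step 2: Apply Dijkstra's algorithm from vertex 1:
  Visit vertex 1 (distance=0)
    Update dist[3] = 5
    Update dist[4] = 7
    Update dist[5] = 2
    Update dist[6] = 5
    Update dist[7] = 8
    Update dist[8] = 9
  Visit vertex 5 (distance=2)
    Update dist[2] = 3
    Update dist[4] = 3
    Update dist[7] = 3
  Visit vertex 2 (distance=3)
  Visit vertex 4 (distance=3)

Step 3: Shortest path: 1 -> 5 -> 4
Total weight: 2 + 1 = 3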